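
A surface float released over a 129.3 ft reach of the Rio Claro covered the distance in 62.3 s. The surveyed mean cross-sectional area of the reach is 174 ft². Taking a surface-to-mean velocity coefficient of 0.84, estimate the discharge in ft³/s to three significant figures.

303 ft³/s

v_surface = L / t̄ = 129.3 / 62.3 = 2.075 ft/s
v_mean = 0.84 × 2.075 = 1.743 ft/s
Q = A × v_mean = 174 × 1.743 = 303.3 ft³/s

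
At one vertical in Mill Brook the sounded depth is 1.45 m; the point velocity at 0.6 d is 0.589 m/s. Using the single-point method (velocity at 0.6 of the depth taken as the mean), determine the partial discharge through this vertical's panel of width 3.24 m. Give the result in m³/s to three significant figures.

v̄ = v₀.₆ = 0.589 m/s
q = v̄ × d × w = 0.5890 × 1.45 × 3.24 = 2.767 m³/s

2.77 m³/s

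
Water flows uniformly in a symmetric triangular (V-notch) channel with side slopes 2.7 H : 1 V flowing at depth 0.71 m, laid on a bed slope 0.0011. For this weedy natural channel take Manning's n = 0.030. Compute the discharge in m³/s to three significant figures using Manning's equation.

A = z·y² = 2.7×0.71² = 1.361 m²
P = 2y√(1+z²) = 2×0.71×√(1+2.7²) = 4.089 m
R = A/P = 1.361/4.089 = 0.3329 m
Q = (1/n)·A·R^(2/3)·S^(1/2) = (1/0.030) × 1.361 × 0.3329^(2/3) × 0.0011^(1/2) = 0.7228 m³/s

0.723 m³/s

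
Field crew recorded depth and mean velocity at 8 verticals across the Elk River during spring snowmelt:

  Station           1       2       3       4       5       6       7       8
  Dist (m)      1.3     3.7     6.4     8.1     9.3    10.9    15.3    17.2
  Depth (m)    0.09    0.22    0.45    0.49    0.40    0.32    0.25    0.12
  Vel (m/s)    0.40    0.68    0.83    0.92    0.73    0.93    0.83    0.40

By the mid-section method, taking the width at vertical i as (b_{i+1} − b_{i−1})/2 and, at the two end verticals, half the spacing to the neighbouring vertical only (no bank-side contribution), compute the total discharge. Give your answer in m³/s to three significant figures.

3.90 m³/s

w_1 = (3.7 − 1.3)/2 = 1.2 m; q_1 = 0.40 × 0.09 × 1.2 = 0.04320 m³/s
w_2 = (6.4 − 1.3)/2 = 2.55 m; q_2 = 0.68 × 0.22 × 2.55 = 0.3815 m³/s
w_3 = (8.1 − 3.7)/2 = 2.2 m; q_3 = 0.83 × 0.45 × 2.2 = 0.8217 m³/s
w_4 = (9.3 − 6.4)/2 = 1.45 m; q_4 = 0.92 × 0.49 × 1.45 = 0.6537 m³/s
w_5 = (10.9 − 8.1)/2 = 1.4 m; q_5 = 0.73 × 0.40 × 1.4 = 0.4088 m³/s
w_6 = (15.3 − 9.3)/2 = 3 m; q_6 = 0.93 × 0.32 × 3 = 0.8928 m³/s
w_7 = (17.2 − 10.9)/2 = 3.15 m; q_7 = 0.83 × 0.25 × 3.15 = 0.6536 m³/s
w_8 = (17.2 − 15.3)/2 = 0.95 m; q_8 = 0.40 × 0.12 × 0.95 = 0.04560 m³/s
Q = Σ qᵢ = 3.901 m³/s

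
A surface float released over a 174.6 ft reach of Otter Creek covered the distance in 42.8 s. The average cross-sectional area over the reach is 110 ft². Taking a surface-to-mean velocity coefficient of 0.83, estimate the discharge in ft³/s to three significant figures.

372 ft³/s

v_surface = L / t̄ = 174.6 / 42.8 = 4.079 ft/s
v_mean = 0.83 × 4.079 = 3.386 ft/s
Q = A × v_mean = 110 × 3.386 = 372.5 ft³/s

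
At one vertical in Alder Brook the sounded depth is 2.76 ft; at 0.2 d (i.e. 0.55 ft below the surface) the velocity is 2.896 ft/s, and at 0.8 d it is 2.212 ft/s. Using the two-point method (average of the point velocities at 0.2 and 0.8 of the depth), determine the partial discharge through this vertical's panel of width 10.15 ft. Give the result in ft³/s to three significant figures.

v̄ = (2.896 + 2.212) / 2 = 2.554 ft/s
q = v̄ × d × w = 2.554 × 2.76 × 10.15 = 71.55 ft³/s

71.5 ft³/s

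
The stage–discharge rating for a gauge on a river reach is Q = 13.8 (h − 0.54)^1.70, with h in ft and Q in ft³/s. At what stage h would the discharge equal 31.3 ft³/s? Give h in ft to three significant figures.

h − h₀ = (Q/C)^(1/b) = (31.3/13.8)^(1/1.70) = 1.619 ft
h = 0.54 + 1.619 = 2.159 ft

2.16 ft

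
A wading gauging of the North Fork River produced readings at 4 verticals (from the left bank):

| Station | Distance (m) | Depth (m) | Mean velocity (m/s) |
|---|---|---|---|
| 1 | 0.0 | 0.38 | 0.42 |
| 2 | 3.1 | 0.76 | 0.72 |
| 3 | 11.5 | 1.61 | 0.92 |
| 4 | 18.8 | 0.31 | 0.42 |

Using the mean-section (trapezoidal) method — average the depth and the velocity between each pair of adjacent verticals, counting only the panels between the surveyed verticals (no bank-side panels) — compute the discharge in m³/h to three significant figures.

49900 m³/h

Panel 1-2: Δb = 3.1 m, d̄ = (0.38+0.76)/2 = 0.57, v̄ = (0.42+0.72)/2 = 0.57 → q = 3.1×0.57×0.57 = 1.007 m³/s
Panel 2-3: Δb = 8.4 m, d̄ = (0.76+1.61)/2 = 1.185, v̄ = (0.72+0.92)/2 = 0.82 → q = 8.4×1.185×0.82 = 8.162 m³/s
Panel 3-4: Δb = 7.3 m, d̄ = (1.61+0.31)/2 = 0.96, v̄ = (0.92+0.42)/2 = 0.67 → q = 7.3×0.96×0.67 = 4.695 m³/s
Q = Σ q = 13.86 m³/s
= 13.86 × 3600 = 49910 m³/h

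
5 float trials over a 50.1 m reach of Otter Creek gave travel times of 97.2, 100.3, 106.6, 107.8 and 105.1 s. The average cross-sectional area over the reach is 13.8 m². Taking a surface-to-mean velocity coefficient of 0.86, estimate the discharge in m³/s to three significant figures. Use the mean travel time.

5.75 m³/s

t̄ = (97.2 + 100.3 + 106.6 + 107.8 + 105.1) / 5 = 103.4 s
v_surface = L / t̄ = 50.1 / 103.4 = 0.4845 m/s
v_mean = 0.86 × 0.4845 = 0.4167 m/s
Q = A × v_mean = 13.8 × 0.4167 = 5.750 m³/s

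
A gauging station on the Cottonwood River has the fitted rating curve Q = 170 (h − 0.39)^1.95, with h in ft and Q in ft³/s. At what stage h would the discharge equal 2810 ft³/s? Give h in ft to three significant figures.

4.60 ft

h − h₀ = (Q/C)^(1/b) = (2810/170)^(1/1.95) = 4.215 ft
h = 0.39 + 4.215 = 4.605 ft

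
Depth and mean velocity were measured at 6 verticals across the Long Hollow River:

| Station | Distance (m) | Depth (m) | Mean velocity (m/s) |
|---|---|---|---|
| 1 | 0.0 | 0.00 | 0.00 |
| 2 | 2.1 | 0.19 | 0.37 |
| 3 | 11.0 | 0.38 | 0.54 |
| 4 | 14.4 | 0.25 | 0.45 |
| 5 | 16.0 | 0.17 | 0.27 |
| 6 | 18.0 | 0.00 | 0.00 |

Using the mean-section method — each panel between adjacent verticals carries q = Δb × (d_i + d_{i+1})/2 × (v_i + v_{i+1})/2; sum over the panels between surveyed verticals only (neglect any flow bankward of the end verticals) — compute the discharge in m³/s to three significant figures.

Panel 1-2: Δb = 2.1 m, d̄ = (0.00+0.19)/2 = 0.095, v̄ = (0.00+0.37)/2 = 0.185 → q = 2.1×0.095×0.185 = 0.03691 m³/s
Panel 2-3: Δb = 8.9 m, d̄ = (0.19+0.38)/2 = 0.285, v̄ = (0.37+0.54)/2 = 0.455 → q = 8.9×0.285×0.455 = 1.154 m³/s
Panel 3-4: Δb = 3.4 m, d̄ = (0.38+0.25)/2 = 0.315, v̄ = (0.54+0.45)/2 = 0.495 → q = 3.4×0.315×0.495 = 0.5301 m³/s
Panel 4-5: Δb = 1.6 m, d̄ = (0.25+0.17)/2 = 0.21, v̄ = (0.45+0.27)/2 = 0.36 → q = 1.6×0.21×0.36 = 0.1210 m³/s
Panel 5-6: Δb = 2 m, d̄ = (0.17+0.00)/2 = 0.085, v̄ = (0.27+0.00)/2 = 0.135 → q = 2×0.085×0.135 = 0.02295 m³/s
Q = Σ q = 1.865 m³/s

1.87 m³/s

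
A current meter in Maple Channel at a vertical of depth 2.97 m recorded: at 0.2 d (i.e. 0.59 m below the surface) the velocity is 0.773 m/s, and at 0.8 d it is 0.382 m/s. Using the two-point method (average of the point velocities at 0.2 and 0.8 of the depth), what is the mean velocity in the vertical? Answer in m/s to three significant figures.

0.578 m/s

v̄ = (0.773 + 0.382) / 2 = 0.5775 m/s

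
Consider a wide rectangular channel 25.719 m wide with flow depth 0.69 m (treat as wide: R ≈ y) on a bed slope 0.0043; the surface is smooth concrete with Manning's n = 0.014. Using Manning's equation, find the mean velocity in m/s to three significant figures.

A = b·y = 25.719 × 0.69 = 17.75 m²
Wide channel: R ≈ y = 0.69 m
Q = (1/n)·A·R^(2/3)·S^(1/2) = (1/0.014) × 17.75 × 0.6900^(2/3) × 0.0043^(1/2) = 64.90 m³/s
V = Q/A = 64.90/17.75 = 3.657 m/s

3.66 m/s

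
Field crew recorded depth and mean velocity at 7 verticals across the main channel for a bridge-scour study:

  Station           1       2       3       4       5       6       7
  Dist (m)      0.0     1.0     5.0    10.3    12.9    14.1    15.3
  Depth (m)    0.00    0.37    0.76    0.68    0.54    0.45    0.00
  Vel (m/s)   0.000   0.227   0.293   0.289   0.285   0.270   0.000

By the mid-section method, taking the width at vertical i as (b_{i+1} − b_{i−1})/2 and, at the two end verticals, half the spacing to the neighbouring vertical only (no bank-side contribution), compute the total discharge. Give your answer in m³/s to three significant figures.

2.46 m³/s

w_2 = (5.0 − 0.0)/2 = 2.5 m; q_2 = 0.227 × 0.37 × 2.5 = 0.2100 m³/s
w_3 = (10.3 − 1.0)/2 = 4.65 m; q_3 = 0.293 × 0.76 × 4.65 = 1.035 m³/s
w_4 = (12.9 − 5.0)/2 = 3.95 m; q_4 = 0.289 × 0.68 × 3.95 = 0.7763 m³/s
w_5 = (14.1 − 10.3)/2 = 1.9 m; q_5 = 0.285 × 0.54 × 1.9 = 0.2924 m³/s
w_6 = (15.3 − 12.9)/2 = 1.2 m; q_6 = 0.270 × 0.45 × 1.2 = 0.1458 m³/s
Stations 1, 7 contribute zero (depth or velocity is 0).
Q = Σ qᵢ = 2.460 m³/s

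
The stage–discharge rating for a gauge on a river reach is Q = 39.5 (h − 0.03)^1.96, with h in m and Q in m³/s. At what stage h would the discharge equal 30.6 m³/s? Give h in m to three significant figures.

0.908 m

h − h₀ = (Q/C)^(1/b) = (30.6/39.5)^(1/1.96) = 0.8779 m
h = 0.03 + 0.8779 = 0.9079 m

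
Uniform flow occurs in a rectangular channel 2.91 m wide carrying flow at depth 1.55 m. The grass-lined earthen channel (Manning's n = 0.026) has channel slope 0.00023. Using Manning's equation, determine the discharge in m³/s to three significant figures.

A = b·y = 2.91 × 1.55 = 4.511 m²
P = b + 2y = 2.91 + 2×1.55 = 6.010 m
R = A/P = 4.511/6.010 = 0.7505 m
Q = (1/n)·A·R^(2/3)·S^(1/2) = (1/0.026) × 4.511 × 0.7505^(2/3) × 0.00023^(1/2) = 2.173 m³/s

2.17 m³/s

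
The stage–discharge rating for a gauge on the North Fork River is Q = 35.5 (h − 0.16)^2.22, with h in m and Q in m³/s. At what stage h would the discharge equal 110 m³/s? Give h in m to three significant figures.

1.82 m

h − h₀ = (Q/C)^(1/b) = (110/35.5)^(1/2.22) = 1.664 m
h = 0.16 + 1.664 = 1.824 m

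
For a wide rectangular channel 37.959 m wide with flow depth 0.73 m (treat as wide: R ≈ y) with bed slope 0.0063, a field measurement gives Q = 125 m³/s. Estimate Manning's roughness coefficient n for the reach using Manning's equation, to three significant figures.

A = b·y = 37.959 × 0.73 = 27.71 m²
Wide channel: R ≈ y = 0.73 m
n = (1/Q)·A·R^(2/3)·S^(1/2) = (1/125) × 27.71 × 0.8107 × 0.07937 = 0.01427

0.0143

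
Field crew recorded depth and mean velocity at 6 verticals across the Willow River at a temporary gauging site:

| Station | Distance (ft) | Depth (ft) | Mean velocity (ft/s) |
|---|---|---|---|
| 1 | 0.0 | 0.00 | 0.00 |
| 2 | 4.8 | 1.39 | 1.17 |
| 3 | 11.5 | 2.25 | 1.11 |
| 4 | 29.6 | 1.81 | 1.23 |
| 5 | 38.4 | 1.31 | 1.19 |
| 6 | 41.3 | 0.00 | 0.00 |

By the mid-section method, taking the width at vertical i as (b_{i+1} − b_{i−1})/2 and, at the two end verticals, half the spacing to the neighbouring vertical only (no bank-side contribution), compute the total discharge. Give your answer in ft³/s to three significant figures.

79.4 ft³/s

w_2 = (11.5 − 0.0)/2 = 5.75 ft; q_2 = 1.17 × 1.39 × 5.75 = 9.351 ft³/s
w_3 = (29.6 − 4.8)/2 = 12.4 ft; q_3 = 1.11 × 2.25 × 12.4 = 30.97 ft³/s
w_4 = (38.4 − 11.5)/2 = 13.45 ft; q_4 = 1.23 × 1.81 × 13.45 = 29.94 ft³/s
w_5 = (41.3 − 29.6)/2 = 5.85 ft; q_5 = 1.19 × 1.31 × 5.85 = 9.120 ft³/s
Stations 1, 6 contribute zero (depth or velocity is 0).
Q = Σ qᵢ = 79.38 ft³/s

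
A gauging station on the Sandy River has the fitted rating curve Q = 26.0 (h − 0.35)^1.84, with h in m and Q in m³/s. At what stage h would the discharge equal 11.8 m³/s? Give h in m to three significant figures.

1.00 m

h − h₀ = (Q/C)^(1/b) = (11.8/26.0)^(1/1.84) = 0.6509 m
h = 0.35 + 0.6509 = 1.001 m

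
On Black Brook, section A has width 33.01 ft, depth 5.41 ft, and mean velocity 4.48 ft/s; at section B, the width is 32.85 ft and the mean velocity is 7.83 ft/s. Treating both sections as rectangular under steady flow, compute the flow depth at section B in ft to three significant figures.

Q = A₁V₁ = (33.01×5.41) × 4.48 = 800.1 ft³/s
d₂ = Q/(b₂ V₂) = 800.1/(32.85×7.83) = 3.110 ft

3.11 ft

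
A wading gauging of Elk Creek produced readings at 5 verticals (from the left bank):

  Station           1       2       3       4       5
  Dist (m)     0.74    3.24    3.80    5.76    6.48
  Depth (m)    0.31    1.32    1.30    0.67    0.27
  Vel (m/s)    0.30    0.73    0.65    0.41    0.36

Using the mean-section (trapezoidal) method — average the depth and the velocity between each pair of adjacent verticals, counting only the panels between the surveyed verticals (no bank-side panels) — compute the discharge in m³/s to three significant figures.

2.71 m³/s

Panel 1-2: Δb = 2.5 m, d̄ = (0.31+1.32)/2 = 0.815, v̄ = (0.30+0.73)/2 = 0.515 → q = 2.5×0.815×0.515 = 1.049 m³/s
Panel 2-3: Δb = 0.56 m, d̄ = (1.32+1.30)/2 = 1.31, v̄ = (0.73+0.65)/2 = 0.69 → q = 0.56×1.31×0.69 = 0.5062 m³/s
Panel 3-4: Δb = 1.96 m, d̄ = (1.30+0.67)/2 = 0.985, v̄ = (0.65+0.41)/2 = 0.53 → q = 1.96×0.985×0.53 = 1.023 m³/s
Panel 4-5: Δb = 0.72 m, d̄ = (0.67+0.27)/2 = 0.47, v̄ = (0.41+0.36)/2 = 0.385 → q = 0.72×0.47×0.385 = 0.1303 m³/s
Q = Σ q = 2.709 m³/s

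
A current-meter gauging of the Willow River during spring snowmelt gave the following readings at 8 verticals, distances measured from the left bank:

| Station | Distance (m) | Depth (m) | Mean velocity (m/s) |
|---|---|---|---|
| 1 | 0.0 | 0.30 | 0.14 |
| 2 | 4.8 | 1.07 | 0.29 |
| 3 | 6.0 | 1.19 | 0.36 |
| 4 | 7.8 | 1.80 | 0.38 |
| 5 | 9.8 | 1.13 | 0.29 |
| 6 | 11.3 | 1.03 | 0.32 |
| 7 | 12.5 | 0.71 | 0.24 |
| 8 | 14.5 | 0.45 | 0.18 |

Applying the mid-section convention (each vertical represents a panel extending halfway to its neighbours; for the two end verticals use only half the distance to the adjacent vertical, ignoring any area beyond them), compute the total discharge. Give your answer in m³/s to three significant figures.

4.35 m³/s

w_1 = (4.8 − 0.0)/2 = 2.4 m; q_1 = 0.14 × 0.30 × 2.4 = 0.1008 m³/s
w_2 = (6.0 − 0.0)/2 = 3 m; q_2 = 0.29 × 1.07 × 3 = 0.9309 m³/s
w_3 = (7.8 − 4.8)/2 = 1.5 m; q_3 = 0.36 × 1.19 × 1.5 = 0.6426 m³/s
w_4 = (9.8 − 6.0)/2 = 1.9 m; q_4 = 0.38 × 1.80 × 1.9 = 1.300 m³/s
w_5 = (11.3 − 7.8)/2 = 1.75 m; q_5 = 0.29 × 1.13 × 1.75 = 0.5735 m³/s
w_6 = (12.5 − 9.8)/2 = 1.35 m; q_6 = 0.32 × 1.03 × 1.35 = 0.4450 m³/s
w_7 = (14.5 − 11.3)/2 = 1.6 m; q_7 = 0.24 × 0.71 × 1.6 = 0.2726 m³/s
w_8 = (14.5 − 12.5)/2 = 1 m; q_8 = 0.18 × 0.45 × 1 = 0.08100 m³/s
Q = Σ qᵢ = 4.346 m³/s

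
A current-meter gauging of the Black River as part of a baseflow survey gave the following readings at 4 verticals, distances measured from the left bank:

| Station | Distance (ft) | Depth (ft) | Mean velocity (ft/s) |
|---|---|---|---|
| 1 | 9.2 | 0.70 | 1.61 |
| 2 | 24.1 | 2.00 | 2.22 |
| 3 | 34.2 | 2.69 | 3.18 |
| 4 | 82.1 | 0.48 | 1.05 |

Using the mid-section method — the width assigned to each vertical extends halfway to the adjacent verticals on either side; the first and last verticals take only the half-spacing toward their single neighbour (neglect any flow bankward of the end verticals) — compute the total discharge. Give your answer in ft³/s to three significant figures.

324 ft³/s

w_1 = (24.1 − 9.2)/2 = 7.45 ft; q_1 = 1.61 × 0.70 × 7.45 = 8.396 ft³/s
w_2 = (34.2 − 9.2)/2 = 12.5 ft; q_2 = 2.22 × 2.00 × 12.5 = 55.50 ft³/s
w_3 = (82.1 − 24.1)/2 = 29 ft; q_3 = 3.18 × 2.69 × 29 = 248.1 ft³/s
w_4 = (82.1 − 34.2)/2 = 23.95 ft; q_4 = 1.05 × 0.48 × 23.95 = 12.07 ft³/s
Q = Σ qᵢ = 324.0 ft³/s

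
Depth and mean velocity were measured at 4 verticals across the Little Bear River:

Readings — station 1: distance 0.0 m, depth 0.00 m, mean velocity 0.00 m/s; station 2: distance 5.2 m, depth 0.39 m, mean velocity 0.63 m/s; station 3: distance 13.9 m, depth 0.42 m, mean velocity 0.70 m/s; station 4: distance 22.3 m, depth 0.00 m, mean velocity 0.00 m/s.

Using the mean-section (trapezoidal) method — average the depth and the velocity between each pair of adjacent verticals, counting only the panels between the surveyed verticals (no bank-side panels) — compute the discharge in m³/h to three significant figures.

11800 m³/h

Panel 1-2: Δb = 5.2 m, d̄ = (0.00+0.39)/2 = 0.195, v̄ = (0.00+0.63)/2 = 0.315 → q = 5.2×0.195×0.315 = 0.3194 m³/s
Panel 2-3: Δb = 8.7 m, d̄ = (0.39+0.42)/2 = 0.405, v̄ = (0.63+0.70)/2 = 0.665 → q = 8.7×0.405×0.665 = 2.343 m³/s
Panel 3-4: Δb = 8.4 m, d̄ = (0.42+0.00)/2 = 0.21, v̄ = (0.70+0.00)/2 = 0.35 → q = 8.4×0.21×0.35 = 0.6174 m³/s
Q = Σ q = 3.280 m³/s
= 3.280 × 3600 = 11810 m³/h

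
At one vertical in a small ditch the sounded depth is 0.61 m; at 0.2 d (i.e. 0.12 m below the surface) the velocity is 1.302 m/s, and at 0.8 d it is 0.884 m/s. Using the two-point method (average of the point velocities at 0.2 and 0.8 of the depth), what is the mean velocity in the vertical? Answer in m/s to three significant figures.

1.09 m/s

v̄ = (1.302 + 0.884) / 2 = 1.093 m/s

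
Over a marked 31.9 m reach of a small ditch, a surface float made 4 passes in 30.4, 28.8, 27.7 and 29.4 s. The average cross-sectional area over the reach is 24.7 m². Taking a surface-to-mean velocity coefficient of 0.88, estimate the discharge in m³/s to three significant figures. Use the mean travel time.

23.8 m³/s

t̄ = (30.4 + 28.8 + 27.7 + 29.4) / 4 = 29.075 s
v_surface = L / t̄ = 31.9 / 29.075 = 1.097 m/s
v_mean = 0.88 × 1.097 = 0.9655 m/s
Q = A × v_mean = 24.7 × 0.9655 = 23.85 m³/s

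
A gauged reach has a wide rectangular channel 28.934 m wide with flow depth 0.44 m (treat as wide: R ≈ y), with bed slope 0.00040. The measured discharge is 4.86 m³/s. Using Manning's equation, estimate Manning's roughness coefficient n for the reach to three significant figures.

0.0303

A = b·y = 28.934 × 0.44 = 12.73 m²
Wide channel: R ≈ y = 0.44 m
n = (1/Q)·A·R^(2/3)·S^(1/2) = (1/4.86) × 12.73 × 0.5785 × 0.02000 = 0.03031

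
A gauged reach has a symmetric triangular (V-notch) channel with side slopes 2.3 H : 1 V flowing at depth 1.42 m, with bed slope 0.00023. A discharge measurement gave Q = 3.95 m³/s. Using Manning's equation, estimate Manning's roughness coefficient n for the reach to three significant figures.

A = z·y² = 2.3×1.42² = 4.638 m²
P = 2y√(1+z²) = 2×1.42×√(1+2.3²) = 7.123 m
R = A/P = 4.638/7.123 = 0.6511 m
n = (1/Q)·A·R^(2/3)·S^(1/2) = (1/3.95) × 4.638 × 0.7512 × 0.01517 = 0.01338

0.0134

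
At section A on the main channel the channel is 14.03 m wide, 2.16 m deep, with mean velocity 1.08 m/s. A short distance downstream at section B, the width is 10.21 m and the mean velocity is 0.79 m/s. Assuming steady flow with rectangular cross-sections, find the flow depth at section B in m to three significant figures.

Q = A₁V₁ = (14.03×2.16) × 1.08 = 32.73 m³/s
d₂ = Q/(b₂ V₂) = 32.73/(10.21×0.79) = 4.058 m

4.06 m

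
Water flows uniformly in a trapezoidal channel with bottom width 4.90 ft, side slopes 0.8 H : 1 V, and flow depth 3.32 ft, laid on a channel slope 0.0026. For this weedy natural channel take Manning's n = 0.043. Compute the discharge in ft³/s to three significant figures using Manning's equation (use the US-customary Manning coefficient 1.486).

67.1 ft³/s

A = (b + z·y)·y = (4.90 + 0.8×3.32)×3.32 = 25.09 ft²
P = b + 2y√(1+z²) = 4.90 + 2×3.32×√(1+0.8²) = 13.40 ft
R = A/P = 25.09/13.40 = 1.872 ft
Q = (1.486/n)·A·R^(2/3)·S^(1/2) = (1.486/0.043) × 25.09 × 1.872^(2/3) × 0.0026^(1/2) = 67.13 ft³/s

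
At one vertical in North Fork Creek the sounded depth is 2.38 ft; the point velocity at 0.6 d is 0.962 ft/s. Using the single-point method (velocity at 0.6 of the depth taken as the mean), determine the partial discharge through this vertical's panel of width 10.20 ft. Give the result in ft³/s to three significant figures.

v̄ = v₀.₆ = 0.962 ft/s
q = v̄ × d × w = 0.9620 × 2.38 × 10.20 = 23.35 ft³/s

23.4 ft³/s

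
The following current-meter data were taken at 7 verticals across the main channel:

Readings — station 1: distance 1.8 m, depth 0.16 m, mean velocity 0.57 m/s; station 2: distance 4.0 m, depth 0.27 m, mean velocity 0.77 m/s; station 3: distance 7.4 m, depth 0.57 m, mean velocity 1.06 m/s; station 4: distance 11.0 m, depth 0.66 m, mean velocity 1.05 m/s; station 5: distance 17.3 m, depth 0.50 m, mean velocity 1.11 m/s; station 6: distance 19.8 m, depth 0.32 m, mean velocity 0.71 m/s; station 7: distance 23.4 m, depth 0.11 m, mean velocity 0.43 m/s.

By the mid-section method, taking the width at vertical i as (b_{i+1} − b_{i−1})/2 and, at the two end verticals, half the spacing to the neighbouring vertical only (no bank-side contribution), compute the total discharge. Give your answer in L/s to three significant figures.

9450 L/s

w_1 = (4.0 − 1.8)/2 = 1.1 m; q_1 = 0.57 × 0.16 × 1.1 = 0.1003 m³/s
w_2 = (7.4 − 1.8)/2 = 2.8 m; q_2 = 0.77 × 0.27 × 2.8 = 0.5821 m³/s
w_3 = (11.0 − 4.0)/2 = 3.5 m; q_3 = 1.06 × 0.57 × 3.5 = 2.115 m³/s
w_4 = (17.3 − 7.4)/2 = 4.95 m; q_4 = 1.05 × 0.66 × 4.95 = 3.430 m³/s
w_5 = (19.8 − 11.0)/2 = 4.4 m; q_5 = 1.11 × 0.50 × 4.4 = 2.442 m³/s
w_6 = (23.4 − 17.3)/2 = 3.05 m; q_6 = 0.71 × 0.32 × 3.05 = 0.6930 m³/s
w_7 = (23.4 − 19.8)/2 = 1.8 m; q_7 = 0.43 × 0.11 × 1.8 = 0.08514 m³/s
Q = Σ qᵢ = 9.448 m³/s
= 9.448 × 1000 = 9448 L/s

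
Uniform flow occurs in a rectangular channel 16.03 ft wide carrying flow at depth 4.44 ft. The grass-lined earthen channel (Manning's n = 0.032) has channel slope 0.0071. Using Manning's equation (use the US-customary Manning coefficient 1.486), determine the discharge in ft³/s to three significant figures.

561 ft³/s

A = b·y = 16.03 × 4.44 = 71.17 ft²
P = b + 2y = 16.03 + 2×4.44 = 24.91 ft
R = A/P = 71.17/24.91 = 2.857 ft
Q = (1.486/n)·A·R^(2/3)·S^(1/2) = (1.486/0.032) × 71.17 × 2.857^(2/3) × 0.0071^(1/2) = 560.8 ft³/s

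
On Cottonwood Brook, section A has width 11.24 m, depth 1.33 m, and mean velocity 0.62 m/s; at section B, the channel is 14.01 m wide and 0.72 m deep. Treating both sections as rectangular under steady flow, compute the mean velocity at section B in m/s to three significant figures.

Q = A₁V₁ = (11.24×1.33) × 0.62 = 9.269 m³/s
A₂ = 14.01 × 0.72 = 10.09 m²
V₂ = Q/A₂ = 9.269/10.09 = 0.9188 m/s

0.919 m/s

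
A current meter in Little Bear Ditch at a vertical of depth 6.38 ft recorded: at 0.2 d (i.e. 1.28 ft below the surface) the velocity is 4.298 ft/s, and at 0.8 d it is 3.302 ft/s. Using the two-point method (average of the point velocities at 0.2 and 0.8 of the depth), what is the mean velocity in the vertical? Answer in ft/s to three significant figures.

v̄ = (4.298 + 3.302) / 2 = 3.800 ft/s

3.80 ft/s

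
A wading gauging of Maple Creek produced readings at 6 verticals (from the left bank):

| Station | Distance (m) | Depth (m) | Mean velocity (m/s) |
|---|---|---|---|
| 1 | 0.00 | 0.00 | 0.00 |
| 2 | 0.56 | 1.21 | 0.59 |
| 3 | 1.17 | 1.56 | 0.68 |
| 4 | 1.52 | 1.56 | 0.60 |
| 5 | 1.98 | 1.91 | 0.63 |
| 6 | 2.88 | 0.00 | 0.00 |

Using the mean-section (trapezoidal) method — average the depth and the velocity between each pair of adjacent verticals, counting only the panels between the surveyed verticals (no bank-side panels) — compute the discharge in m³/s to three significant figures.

Panel 1-2: Δb = 0.56 m, d̄ = (0.00+1.21)/2 = 0.605, v̄ = (0.00+0.59)/2 = 0.295 → q = 0.56×0.605×0.295 = 0.09995 m³/s
Panel 2-3: Δb = 0.61 m, d̄ = (1.21+1.56)/2 = 1.385, v̄ = (0.59+0.68)/2 = 0.635 → q = 0.61×1.385×0.635 = 0.5365 m³/s
Panel 3-4: Δb = 0.35 m, d̄ = (1.56+1.56)/2 = 1.56, v̄ = (0.68+0.60)/2 = 0.64 → q = 0.35×1.56×0.64 = 0.3494 m³/s
Panel 4-5: Δb = 0.46 m, d̄ = (1.56+1.91)/2 = 1.735, v̄ = (0.60+0.63)/2 = 0.615 → q = 0.46×1.735×0.615 = 0.4908 m³/s
Panel 5-6: Δb = 0.9 m, d̄ = (1.91+0.00)/2 = 0.955, v̄ = (0.63+0.00)/2 = 0.315 → q = 0.9×0.955×0.315 = 0.2707 m³/s
Q = Σ q = 1.747 m³/s

1.75 m³/s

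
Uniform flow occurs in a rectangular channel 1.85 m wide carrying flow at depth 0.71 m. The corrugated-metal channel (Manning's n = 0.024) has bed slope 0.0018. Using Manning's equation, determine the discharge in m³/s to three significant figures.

1.26 m³/s

A = b·y = 1.85 × 0.71 = 1.314 m²
P = b + 2y = 1.85 + 2×0.71 = 3.270 m
R = A/P = 1.314/3.270 = 0.4017 m
Q = (1/n)·A·R^(2/3)·S^(1/2) = (1/0.024) × 1.314 × 0.4017^(2/3) × 0.0018^(1/2) = 1.264 m³/s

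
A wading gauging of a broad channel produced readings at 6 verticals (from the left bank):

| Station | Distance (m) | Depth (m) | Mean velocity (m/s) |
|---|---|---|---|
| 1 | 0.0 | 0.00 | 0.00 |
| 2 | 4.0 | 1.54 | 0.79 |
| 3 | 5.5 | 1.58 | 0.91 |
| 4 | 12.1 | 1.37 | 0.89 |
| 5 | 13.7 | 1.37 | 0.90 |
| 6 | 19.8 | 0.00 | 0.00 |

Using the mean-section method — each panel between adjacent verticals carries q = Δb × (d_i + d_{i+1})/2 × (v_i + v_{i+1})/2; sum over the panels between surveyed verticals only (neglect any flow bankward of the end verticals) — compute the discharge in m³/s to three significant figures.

15.8 m³/s

Panel 1-2: Δb = 4 m, d̄ = (0.00+1.54)/2 = 0.77, v̄ = (0.00+0.79)/2 = 0.395 → q = 4×0.77×0.395 = 1.217 m³/s
Panel 2-3: Δb = 1.5 m, d̄ = (1.54+1.58)/2 = 1.56, v̄ = (0.79+0.91)/2 = 0.85 → q = 1.5×1.56×0.85 = 1.989 m³/s
Panel 3-4: Δb = 6.6 m, d̄ = (1.58+1.37)/2 = 1.475, v̄ = (0.91+0.89)/2 = 0.9 → q = 6.6×1.475×0.9 = 8.762 m³/s
Panel 4-5: Δb = 1.6 m, d̄ = (1.37+1.37)/2 = 1.37, v̄ = (0.89+0.90)/2 = 0.895 → q = 1.6×1.37×0.895 = 1.962 m³/s
Panel 5-6: Δb = 6.1 m, d̄ = (1.37+0.00)/2 = 0.685, v̄ = (0.90+0.00)/2 = 0.45 → q = 6.1×0.685×0.45 = 1.880 m³/s
Q = Σ q = 15.81 m³/s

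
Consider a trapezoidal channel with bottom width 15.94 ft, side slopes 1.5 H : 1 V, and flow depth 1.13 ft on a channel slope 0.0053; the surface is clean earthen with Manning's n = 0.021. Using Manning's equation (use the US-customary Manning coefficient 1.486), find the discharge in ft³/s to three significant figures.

102 ft³/s

A = (b + z·y)·y = (15.94 + 1.5×1.13)×1.13 = 19.93 ft²
P = b + 2y√(1+z²) = 15.94 + 2×1.13×√(1+1.5²) = 20.01 ft
R = A/P = 19.93/20.01 = 0.9957 ft
Q = (1.486/n)·A·R^(2/3)·S^(1/2) = (1.486/0.021) × 19.93 × 0.9957^(2/3) × 0.0053^(1/2) = 102.4 ft³/s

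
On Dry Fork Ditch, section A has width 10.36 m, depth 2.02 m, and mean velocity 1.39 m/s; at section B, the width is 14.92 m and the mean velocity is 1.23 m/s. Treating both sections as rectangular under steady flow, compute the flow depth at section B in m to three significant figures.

Q = A₁V₁ = (10.36×2.02) × 1.39 = 29.09 m³/s
d₂ = Q/(b₂ V₂) = 29.09/(14.92×1.23) = 1.585 m

1.59 m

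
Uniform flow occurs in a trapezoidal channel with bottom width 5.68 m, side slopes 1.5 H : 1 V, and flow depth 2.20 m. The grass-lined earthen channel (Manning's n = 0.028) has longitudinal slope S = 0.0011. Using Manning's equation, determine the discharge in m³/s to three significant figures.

A = (b + z·y)·y = (5.68 + 1.5×2.20)×2.20 = 19.76 m²
P = b + 2y√(1+z²) = 5.68 + 2×2.20×√(1+1.5²) = 13.61 m
R = A/P = 19.76/13.61 = 1.451 m
Q = (1/n)·A·R^(2/3)·S^(1/2) = (1/0.028) × 19.76 × 1.451^(2/3) × 0.0011^(1/2) = 30.00 m³/s

30.0 m³/s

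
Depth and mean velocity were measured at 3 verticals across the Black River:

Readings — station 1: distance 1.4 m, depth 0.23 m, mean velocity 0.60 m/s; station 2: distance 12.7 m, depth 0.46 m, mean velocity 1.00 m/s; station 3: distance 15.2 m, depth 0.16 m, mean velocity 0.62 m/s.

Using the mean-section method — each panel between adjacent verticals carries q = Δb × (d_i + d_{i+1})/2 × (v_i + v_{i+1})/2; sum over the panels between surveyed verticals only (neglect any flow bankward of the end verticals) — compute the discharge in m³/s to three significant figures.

3.75 m³/s

Panel 1-2: Δb = 11.3 m, d̄ = (0.23+0.46)/2 = 0.345, v̄ = (0.60+1.00)/2 = 0.8 → q = 11.3×0.345×0.8 = 3.119 m³/s
Panel 2-3: Δb = 2.5 m, d̄ = (0.46+0.16)/2 = 0.31, v̄ = (1.00+0.62)/2 = 0.81 → q = 2.5×0.31×0.81 = 0.6278 m³/s
Q = Σ q = 3.747 m³/s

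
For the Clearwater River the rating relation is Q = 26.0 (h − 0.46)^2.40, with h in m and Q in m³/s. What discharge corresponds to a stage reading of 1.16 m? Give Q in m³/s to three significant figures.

11.0 m³/s

Q = 26.0 × (1.16 − 0.46)^2.40 = 26.0 × 0.7^2.40 = 11.05 m³/s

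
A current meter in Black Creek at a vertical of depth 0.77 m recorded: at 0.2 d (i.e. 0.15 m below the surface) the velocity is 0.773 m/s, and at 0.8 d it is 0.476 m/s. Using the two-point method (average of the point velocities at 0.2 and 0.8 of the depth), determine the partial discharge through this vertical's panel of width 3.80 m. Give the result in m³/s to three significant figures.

1.83 m³/s

v̄ = (0.773 + 0.476) / 2 = 0.6245 m/s
q = v̄ × d × w = 0.6245 × 0.77 × 3.80 = 1.827 m³/s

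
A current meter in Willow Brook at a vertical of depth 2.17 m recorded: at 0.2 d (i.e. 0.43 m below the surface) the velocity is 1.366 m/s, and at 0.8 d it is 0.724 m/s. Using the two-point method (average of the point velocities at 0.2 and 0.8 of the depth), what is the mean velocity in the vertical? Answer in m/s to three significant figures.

v̄ = (1.366 + 0.724) / 2 = 1.045 m/s

1.05 m/s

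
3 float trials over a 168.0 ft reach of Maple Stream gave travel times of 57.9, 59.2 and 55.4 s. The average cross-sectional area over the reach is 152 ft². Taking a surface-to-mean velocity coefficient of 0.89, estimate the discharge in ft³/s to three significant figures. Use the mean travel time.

t̄ = (57.9 + 59.2 + 55.4) / 3 = 57.5 s
v_surface = L / t̄ = 168.0 / 57.5 = 2.922 ft/s
v_mean = 0.89 × 2.922 = 2.600 ft/s
Q = A × v_mean = 152 × 2.600 = 395.3 ft³/s

395 ft³/s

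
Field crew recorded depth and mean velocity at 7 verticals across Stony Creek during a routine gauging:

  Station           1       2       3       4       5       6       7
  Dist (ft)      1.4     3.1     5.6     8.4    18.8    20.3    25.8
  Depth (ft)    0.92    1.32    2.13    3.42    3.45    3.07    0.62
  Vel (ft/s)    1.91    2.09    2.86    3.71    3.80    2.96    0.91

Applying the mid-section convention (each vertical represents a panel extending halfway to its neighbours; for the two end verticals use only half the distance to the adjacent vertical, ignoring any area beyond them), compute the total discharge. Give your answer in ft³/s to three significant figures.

w_1 = (3.1 − 1.4)/2 = 0.85 ft; q_1 = 1.91 × 0.92 × 0.85 = 1.494 ft³/s
w_2 = (5.6 − 1.4)/2 = 2.1 ft; q_2 = 2.09 × 1.32 × 2.1 = 5.793 ft³/s
w_3 = (8.4 − 3.1)/2 = 2.65 ft; q_3 = 2.86 × 2.13 × 2.65 = 16.14 ft³/s
w_4 = (18.8 − 5.6)/2 = 6.6 ft; q_4 = 3.71 × 3.42 × 6.6 = 83.74 ft³/s
w_5 = (20.3 − 8.4)/2 = 5.95 ft; q_5 = 3.80 × 3.45 × 5.95 = 78.00 ft³/s
w_6 = (25.8 − 18.8)/2 = 3.5 ft; q_6 = 2.96 × 3.07 × 3.5 = 31.81 ft³/s
w_7 = (25.8 − 20.3)/2 = 2.75 ft; q_7 = 0.91 × 0.62 × 2.75 = 1.552 ft³/s
Q = Σ qᵢ = 218.5 ft³/s

219 ft³/s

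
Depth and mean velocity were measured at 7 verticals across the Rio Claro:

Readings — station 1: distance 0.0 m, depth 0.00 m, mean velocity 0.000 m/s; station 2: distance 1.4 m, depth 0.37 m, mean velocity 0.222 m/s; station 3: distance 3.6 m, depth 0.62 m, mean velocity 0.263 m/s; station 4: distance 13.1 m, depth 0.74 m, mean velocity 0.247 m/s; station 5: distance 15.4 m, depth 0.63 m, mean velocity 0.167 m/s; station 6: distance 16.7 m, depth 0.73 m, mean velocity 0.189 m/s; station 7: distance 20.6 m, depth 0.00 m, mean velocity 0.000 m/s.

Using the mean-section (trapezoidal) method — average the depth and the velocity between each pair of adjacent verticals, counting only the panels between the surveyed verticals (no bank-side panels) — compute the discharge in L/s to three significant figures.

2560 L/s

Panel 1-2: Δb = 1.4 m, d̄ = (0.00+0.37)/2 = 0.185, v̄ = (0.000+0.222)/2 = 0.111 → q = 1.4×0.185×0.111 = 0.02875 m³/s
Panel 2-3: Δb = 2.2 m, d̄ = (0.37+0.62)/2 = 0.495, v̄ = (0.222+0.263)/2 = 0.2425 → q = 2.2×0.495×0.2425 = 0.2641 m³/s
Panel 3-4: Δb = 9.5 m, d̄ = (0.62+0.74)/2 = 0.68, v̄ = (0.263+0.247)/2 = 0.255 → q = 9.5×0.68×0.255 = 1.647 m³/s
Panel 4-5: Δb = 2.3 m, d̄ = (0.74+0.63)/2 = 0.685, v̄ = (0.247+0.167)/2 = 0.207 → q = 2.3×0.685×0.207 = 0.3261 m³/s
Panel 5-6: Δb = 1.3 m, d̄ = (0.63+0.73)/2 = 0.68, v̄ = (0.167+0.189)/2 = 0.178 → q = 1.3×0.68×0.178 = 0.1574 m³/s
Panel 6-7: Δb = 3.9 m, d̄ = (0.73+0.00)/2 = 0.365, v̄ = (0.189+0.000)/2 = 0.0945 → q = 3.9×0.365×0.0945 = 0.1345 m³/s
Q = Σ q = 2.558 m³/s
= 2.558 × 1000 = 2558 L/s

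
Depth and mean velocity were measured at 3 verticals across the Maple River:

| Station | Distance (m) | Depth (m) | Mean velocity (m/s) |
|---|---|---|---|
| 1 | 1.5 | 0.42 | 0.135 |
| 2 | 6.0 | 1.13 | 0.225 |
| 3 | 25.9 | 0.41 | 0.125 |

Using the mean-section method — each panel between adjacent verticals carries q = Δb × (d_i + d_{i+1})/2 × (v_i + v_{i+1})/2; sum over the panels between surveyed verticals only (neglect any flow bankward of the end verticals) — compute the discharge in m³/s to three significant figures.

Panel 1-2: Δb = 4.5 m, d̄ = (0.42+1.13)/2 = 0.775, v̄ = (0.135+0.225)/2 = 0.18 → q = 4.5×0.775×0.18 = 0.6278 m³/s
Panel 2-3: Δb = 19.9 m, d̄ = (1.13+0.41)/2 = 0.77, v̄ = (0.225+0.125)/2 = 0.175 → q = 19.9×0.77×0.175 = 2.682 m³/s
Q = Σ q = 3.309 m³/s

3.31 m³/s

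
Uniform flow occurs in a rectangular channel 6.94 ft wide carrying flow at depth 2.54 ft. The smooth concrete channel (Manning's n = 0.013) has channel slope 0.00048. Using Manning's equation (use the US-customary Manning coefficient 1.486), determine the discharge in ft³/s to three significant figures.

A = b·y = 6.94 × 2.54 = 17.63 ft²
P = b + 2y = 6.94 + 2×2.54 = 12.02 ft
R = A/P = 17.63/12.02 = 1.467 ft
Q = (1.486/n)·A·R^(2/3)·S^(1/2) = (1.486/0.013) × 17.63 × 1.467^(2/3) × 0.00048^(1/2) = 56.98 ft³/s

57.0 ft³/s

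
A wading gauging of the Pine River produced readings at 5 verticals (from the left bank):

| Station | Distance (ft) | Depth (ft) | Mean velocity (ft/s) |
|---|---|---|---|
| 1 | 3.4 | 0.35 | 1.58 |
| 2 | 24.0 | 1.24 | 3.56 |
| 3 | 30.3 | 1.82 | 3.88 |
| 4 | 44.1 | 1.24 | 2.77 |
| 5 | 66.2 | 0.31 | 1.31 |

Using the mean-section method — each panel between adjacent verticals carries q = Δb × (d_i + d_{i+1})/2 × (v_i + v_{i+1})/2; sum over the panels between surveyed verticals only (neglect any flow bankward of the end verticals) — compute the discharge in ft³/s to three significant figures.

183 ft³/s

Panel 1-2: Δb = 20.6 ft, d̄ = (0.35+1.24)/2 = 0.795, v̄ = (1.58+3.56)/2 = 2.57 → q = 20.6×0.795×2.57 = 42.09 ft³/s
Panel 2-3: Δb = 6.3 ft, d̄ = (1.24+1.82)/2 = 1.53, v̄ = (3.56+3.88)/2 = 3.72 → q = 6.3×1.53×3.72 = 35.86 ft³/s
Panel 3-4: Δb = 13.8 ft, d̄ = (1.82+1.24)/2 = 1.53, v̄ = (3.88+2.77)/2 = 3.325 → q = 13.8×1.53×3.325 = 70.20 ft³/s
Panel 4-5: Δb = 22.1 ft, d̄ = (1.24+0.31)/2 = 0.775, v̄ = (2.77+1.31)/2 = 2.04 → q = 22.1×0.775×2.04 = 34.94 ft³/s
Q = Σ q = 183.1 ft³/s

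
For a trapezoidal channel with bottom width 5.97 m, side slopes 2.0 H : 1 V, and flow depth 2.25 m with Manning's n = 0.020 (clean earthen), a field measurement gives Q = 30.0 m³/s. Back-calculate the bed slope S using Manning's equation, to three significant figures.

0.000388

A = (b + z·y)·y = (5.97 + 2.0×2.25)×2.25 = 23.56 m²
P = b + 2y√(1+z²) = 5.97 + 2×2.25×√(1+2.0²) = 16.03 m
R = A/P = 23.56/16.03 = 1.469 m
S = (Q·n / (1·A·R^(2/3)))² = (30.0×0.020 / (1×23.56×1.292))² = 0.0003883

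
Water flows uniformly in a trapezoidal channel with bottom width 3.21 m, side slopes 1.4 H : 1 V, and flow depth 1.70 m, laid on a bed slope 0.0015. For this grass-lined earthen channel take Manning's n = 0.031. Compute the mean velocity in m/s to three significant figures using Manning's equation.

1.29 m/s

A = (b + z·y)·y = (3.21 + 1.4×1.70)×1.70 = 9.503 m²
P = b + 2y√(1+z²) = 3.21 + 2×1.70×√(1+1.4²) = 9.060 m
R = A/P = 9.503/9.060 = 1.049 m
Q = (1/n)·A·R^(2/3)·S^(1/2) = (1/0.031) × 9.503 × 1.049^(2/3) × 0.0015^(1/2) = 12.26 m³/s
V = Q/A = 12.26/9.503 = 1.290 m/s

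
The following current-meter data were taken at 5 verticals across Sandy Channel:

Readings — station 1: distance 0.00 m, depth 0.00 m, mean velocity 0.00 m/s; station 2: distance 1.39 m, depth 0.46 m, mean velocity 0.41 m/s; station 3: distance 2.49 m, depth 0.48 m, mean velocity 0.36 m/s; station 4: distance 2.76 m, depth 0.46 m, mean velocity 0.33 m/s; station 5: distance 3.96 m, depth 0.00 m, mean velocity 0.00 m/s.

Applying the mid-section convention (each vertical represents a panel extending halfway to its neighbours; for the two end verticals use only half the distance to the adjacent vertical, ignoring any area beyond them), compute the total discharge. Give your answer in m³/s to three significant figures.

0.465 m³/s

w_2 = (2.49 − 0.00)/2 = 1.245 m; q_2 = 0.41 × 0.46 × 1.245 = 0.2348 m³/s
w_3 = (2.76 − 1.39)/2 = 0.685 m; q_3 = 0.36 × 0.48 × 0.685 = 0.1184 m³/s
w_4 = (3.96 − 2.49)/2 = 0.735 m; q_4 = 0.33 × 0.46 × 0.735 = 0.1116 m³/s
Stations 1, 5 contribute zero (depth or velocity is 0).
Q = Σ qᵢ = 0.4647 m³/s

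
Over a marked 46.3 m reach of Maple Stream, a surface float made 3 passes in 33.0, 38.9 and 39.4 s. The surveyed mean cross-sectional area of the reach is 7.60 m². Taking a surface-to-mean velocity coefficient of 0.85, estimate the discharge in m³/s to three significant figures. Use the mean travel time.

t̄ = (33.0 + 38.9 + 39.4) / 3 = 37.1 s
v_surface = L / t̄ = 46.3 / 37.1 = 1.248 m/s
v_mean = 0.85 × 1.248 = 1.061 m/s
Q = A × v_mean = 7.60 × 1.061 = 8.062 m³/s

8.06 m³/s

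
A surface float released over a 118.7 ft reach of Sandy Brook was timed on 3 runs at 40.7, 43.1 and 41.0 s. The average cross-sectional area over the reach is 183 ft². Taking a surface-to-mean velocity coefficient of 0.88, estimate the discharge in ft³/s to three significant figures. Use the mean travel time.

460 ft³/s

t̄ = (40.7 + 43.1 + 41.0) / 3 = 41.6 s
v_surface = L / t̄ = 118.7 / 41.6 = 2.853 ft/s
v_mean = 0.88 × 2.853 = 2.511 ft/s
Q = A × v_mean = 183 × 2.511 = 459.5 ft³/s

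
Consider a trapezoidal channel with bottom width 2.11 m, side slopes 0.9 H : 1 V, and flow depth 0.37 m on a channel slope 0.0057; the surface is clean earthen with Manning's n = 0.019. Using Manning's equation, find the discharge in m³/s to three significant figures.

1.58 m³/s

A = (b + z·y)·y = (2.11 + 0.9×0.37)×0.37 = 0.9039 m²
P = b + 2y√(1+z²) = 2.11 + 2×0.37×√(1+0.9²) = 3.106 m
R = A/P = 0.9039/3.106 = 0.2911 m
Q = (1/n)·A·R^(2/3)·S^(1/2) = (1/0.019) × 0.9039 × 0.2911^(2/3) × 0.0057^(1/2) = 1.577 m³/s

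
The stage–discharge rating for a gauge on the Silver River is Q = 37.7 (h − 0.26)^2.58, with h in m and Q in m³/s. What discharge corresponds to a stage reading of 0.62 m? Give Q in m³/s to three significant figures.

Q = 37.7 × (0.62 − 0.26)^2.58 = 37.7 × 0.36^2.58 = 2.701 m³/s

2.70 m³/s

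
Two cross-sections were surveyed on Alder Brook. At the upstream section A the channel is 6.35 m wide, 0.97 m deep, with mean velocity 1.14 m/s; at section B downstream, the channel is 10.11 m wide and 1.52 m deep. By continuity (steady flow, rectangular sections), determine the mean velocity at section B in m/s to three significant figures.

Q = A₁V₁ = (6.35×0.97) × 1.14 = 7.022 m³/s
A₂ = 10.11 × 1.52 = 15.37 m²
V₂ = Q/A₂ = 7.022/15.37 = 0.4569 m/s

0.457 m/s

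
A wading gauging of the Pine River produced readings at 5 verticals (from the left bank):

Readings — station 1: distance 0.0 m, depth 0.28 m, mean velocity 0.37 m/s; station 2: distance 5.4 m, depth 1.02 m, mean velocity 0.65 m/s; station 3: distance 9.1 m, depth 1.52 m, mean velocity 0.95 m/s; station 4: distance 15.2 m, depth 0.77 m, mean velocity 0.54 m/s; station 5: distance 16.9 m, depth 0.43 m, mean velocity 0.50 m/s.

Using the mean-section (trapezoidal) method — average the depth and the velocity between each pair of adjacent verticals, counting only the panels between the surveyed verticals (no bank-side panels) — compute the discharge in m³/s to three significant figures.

Panel 1-2: Δb = 5.4 m, d̄ = (0.28+1.02)/2 = 0.65, v̄ = (0.37+0.65)/2 = 0.51 → q = 5.4×0.65×0.51 = 1.790 m³/s
Panel 2-3: Δb = 3.7 m, d̄ = (1.02+1.52)/2 = 1.27, v̄ = (0.65+0.95)/2 = 0.8 → q = 3.7×1.27×0.8 = 3.759 m³/s
Panel 3-4: Δb = 6.1 m, d̄ = (1.52+0.77)/2 = 1.145, v̄ = (0.95+0.54)/2 = 0.745 → q = 6.1×1.145×0.745 = 5.203 m³/s
Panel 4-5: Δb = 1.7 m, d̄ = (0.77+0.43)/2 = 0.6, v̄ = (0.54+0.50)/2 = 0.52 → q = 1.7×0.6×0.52 = 0.5304 m³/s
Q = Σ q = 11.28 m³/s

11.3 m³/s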